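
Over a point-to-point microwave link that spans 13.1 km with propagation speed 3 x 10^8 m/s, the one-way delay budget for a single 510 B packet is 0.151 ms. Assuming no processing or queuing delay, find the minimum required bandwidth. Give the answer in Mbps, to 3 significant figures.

L = 4080 bits.
Propagation delay = 13100 / 300000000 = 0.0436667 ms.
Transmission budget = 0.151 − 0.0436667 = 0.107333 ms.
R ≥ L / t_tx = 4080 bits / 0.000107333 s = 38.0 Mbps.

38.0 Mbps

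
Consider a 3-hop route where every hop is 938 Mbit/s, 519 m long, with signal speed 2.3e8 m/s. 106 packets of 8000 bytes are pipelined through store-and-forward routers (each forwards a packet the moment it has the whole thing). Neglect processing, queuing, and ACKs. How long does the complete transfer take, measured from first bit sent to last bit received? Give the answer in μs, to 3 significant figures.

7380 μs

Per-hop transmission t_tx = L/R = 64000/938000000 = 68.2303 μs.
Per-hop propagation t_prop = 519/2.3e+08 = 2.25652 μs.
Pipeline fill: first packet needs 3·t_tx to clear all hops; remaining 105 packets each add one t_tx.
Total = (3+106-1)·t_tx + 3·t_prop = 108·68.2303 + 3·2.25652 = 7380 μs.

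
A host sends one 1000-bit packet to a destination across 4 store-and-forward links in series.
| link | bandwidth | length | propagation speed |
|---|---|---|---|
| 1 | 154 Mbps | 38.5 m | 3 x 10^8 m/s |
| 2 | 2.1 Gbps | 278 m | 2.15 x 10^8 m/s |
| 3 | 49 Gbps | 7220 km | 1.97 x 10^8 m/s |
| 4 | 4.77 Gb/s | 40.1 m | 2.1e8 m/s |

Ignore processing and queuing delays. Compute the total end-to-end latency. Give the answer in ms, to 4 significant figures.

Transmission delays (L/R per hop): 0.00649351, 0.00047619, 2.04082e-05, 0.000209644 ms; sum = 0.00719975 ms.
Propagation delays (d/s per hop): 0.000128333, 0.00129302, 36.6497, 0.000190952 ms; sum = 36.6514 ms.
End-to-end = 36.66 ms.

36.66 ms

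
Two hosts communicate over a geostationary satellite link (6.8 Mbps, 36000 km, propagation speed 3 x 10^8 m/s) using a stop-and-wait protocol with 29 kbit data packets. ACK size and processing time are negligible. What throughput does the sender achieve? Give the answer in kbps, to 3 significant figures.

t_tx = L/R = 29000/6800000 = 0.00426471 s.
t_prop = 36000000/300000000 = 0.12 s; RTT = 0.24 s.
Cycle = t_tx + RTT = 0.244265 s.
Throughput = L / cycle = 29000 / 0.244265 = 119 kbps.

119 kbps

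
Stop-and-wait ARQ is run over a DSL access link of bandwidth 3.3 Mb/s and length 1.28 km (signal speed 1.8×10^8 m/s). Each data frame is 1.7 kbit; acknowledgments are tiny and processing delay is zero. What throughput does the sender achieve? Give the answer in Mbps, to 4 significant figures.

t_tx = L/R = 1700/3300000 = 0.000515152 s.
t_prop = 1280/180000000 = 7.11111e-06 s; RTT = 1.42222e-05 s.
Cycle = t_tx + RTT = 0.000529374 s.
Throughput = L / cycle = 1700 / 0.000529374 = 3.211 Mbps.

3.211 Mbps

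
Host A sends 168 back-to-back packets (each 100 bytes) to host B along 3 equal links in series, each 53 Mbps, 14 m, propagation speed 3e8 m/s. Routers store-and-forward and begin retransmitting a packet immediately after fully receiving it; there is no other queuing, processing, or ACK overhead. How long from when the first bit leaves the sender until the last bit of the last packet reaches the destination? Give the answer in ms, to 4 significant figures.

2.566 ms

Per-hop transmission t_tx = L/R = 800/53000000 = 0.0150943 ms.
Per-hop propagation t_prop = 14/300000000 = 4.66667e-05 ms.
Pipeline fill: first packet needs 3·t_tx to clear all hops; remaining 167 packets each add one t_tx.
Total = (3+168-1)·t_tx + 3·t_prop = 170·0.0150943 + 3·4.66667e-05 = 2.566 ms.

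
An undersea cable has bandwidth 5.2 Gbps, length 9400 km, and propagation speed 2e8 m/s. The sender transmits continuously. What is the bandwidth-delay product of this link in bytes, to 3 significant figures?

Propagation delay = 9400000 / 200000000 = 0.047 s.
BDP = R × t_prop = 5200000000 × 0.047 = 244400000 bits.
In bytes: 244400000/8 = 30600000 bytes.

30600000 bytes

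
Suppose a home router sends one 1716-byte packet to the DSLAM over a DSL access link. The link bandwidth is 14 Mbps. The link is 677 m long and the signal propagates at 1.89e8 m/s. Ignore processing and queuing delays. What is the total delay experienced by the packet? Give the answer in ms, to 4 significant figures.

L = 1716 × 8 = 13728 bits.
Transmission delay = L/R = 13728 / 14000000 = 0.980571 ms.
Propagation delay = d/s = 677 m / 189000000 m/s = 0.00358201 ms.
Total = 0.9842 ms.

0.9842 ms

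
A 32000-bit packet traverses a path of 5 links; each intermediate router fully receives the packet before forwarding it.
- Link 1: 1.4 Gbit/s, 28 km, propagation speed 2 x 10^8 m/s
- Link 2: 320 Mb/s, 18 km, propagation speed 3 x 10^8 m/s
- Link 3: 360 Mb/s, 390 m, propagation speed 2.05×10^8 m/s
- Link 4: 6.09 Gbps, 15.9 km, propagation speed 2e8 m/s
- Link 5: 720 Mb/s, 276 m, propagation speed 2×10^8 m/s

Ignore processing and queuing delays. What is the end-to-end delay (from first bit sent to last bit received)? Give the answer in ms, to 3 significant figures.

Transmission delays (L/R per hop): 0.0228571, 0.1, 0.0888889, 0.00525452, 0.0444444 ms; sum = 0.261445 ms.
Propagation delays (d/s per hop): 0.14, 0.06, 0.00190244, 0.0795, 0.00138 ms; sum = 0.282782 ms.
End-to-end = 0.544 ms.

0.544 ms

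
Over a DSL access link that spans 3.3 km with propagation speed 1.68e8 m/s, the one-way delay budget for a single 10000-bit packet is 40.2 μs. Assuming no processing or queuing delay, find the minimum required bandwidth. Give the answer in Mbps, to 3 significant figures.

Propagation delay = 3300 / 168000000 = 19.6429 μs.
Transmission budget = 40.2 − 19.6429 = 20.5571 μs.
R ≥ L / t_tx = 10000 bits / 2.05571e-05 s = 486 Mbps.

486 Mbps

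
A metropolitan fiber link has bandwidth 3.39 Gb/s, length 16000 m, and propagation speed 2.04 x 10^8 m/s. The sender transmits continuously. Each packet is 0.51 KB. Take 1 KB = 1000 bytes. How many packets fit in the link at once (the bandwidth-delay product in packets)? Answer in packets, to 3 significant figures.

Propagation delay = 16000 / 204000000 = 7.84314e-05 s.
BDP = R × t_prop = 3390000000 × 7.84314e-05 = 265882 bits.
In packets of 4080 bits: 65.2 packets.

65.2 packets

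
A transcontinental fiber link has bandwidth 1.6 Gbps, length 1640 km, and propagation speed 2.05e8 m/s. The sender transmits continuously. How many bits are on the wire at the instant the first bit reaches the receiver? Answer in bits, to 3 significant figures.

12800000 bits

Propagation delay = 1640000 / 2.05e+08 = 0.008 s.
BDP = R × t_prop = 1600000000 × 0.008 = 12800000 bits.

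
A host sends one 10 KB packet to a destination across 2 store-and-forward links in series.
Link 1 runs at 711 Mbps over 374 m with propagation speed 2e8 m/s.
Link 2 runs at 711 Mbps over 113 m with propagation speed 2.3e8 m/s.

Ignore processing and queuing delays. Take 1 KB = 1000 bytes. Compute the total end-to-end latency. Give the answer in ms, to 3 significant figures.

0.227 ms

L = 80000 bits.
Transmission delay per hop = L/R = 80000/711000000 = 0.112518 ms; 2 hops → 0.225035 ms.
Propagation delays (d/s per hop): 0.00187, 0.000491304 ms; sum = 0.0023613 ms.
End-to-end = 0.227 ms.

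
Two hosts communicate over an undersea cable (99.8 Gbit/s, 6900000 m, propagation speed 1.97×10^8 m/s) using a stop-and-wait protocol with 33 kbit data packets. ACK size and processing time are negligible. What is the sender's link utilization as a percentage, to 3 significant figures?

t_tx = L/R = 33000/99800000000 = 3.30661e-07 s.
t_prop = 6900000/197000000 = 0.0350254 s; RTT = 0.0700508 s.
Cycle = t_tx + RTT = 0.0700511 s.
Utilization = t_tx / cycle = 3.30661e-07/0.0700511 = 0.000472 %.

0.000472 %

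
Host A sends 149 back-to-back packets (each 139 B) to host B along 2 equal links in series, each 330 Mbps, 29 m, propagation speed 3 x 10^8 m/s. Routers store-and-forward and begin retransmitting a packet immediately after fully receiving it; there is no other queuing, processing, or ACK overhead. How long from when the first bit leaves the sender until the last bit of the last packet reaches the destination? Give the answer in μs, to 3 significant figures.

Per-hop transmission t_tx = L/R = 1112/330000000 = 3.3697 μs.
Per-hop propagation t_prop = 29/300000000 = 0.0966667 μs.
Pipeline fill: first packet needs 2·t_tx to clear all hops; remaining 148 packets each add one t_tx.
Total = (2+149-1)·t_tx + 2·t_prop = 150·3.3697 + 2·0.0966667 = 506 μs.

506 μs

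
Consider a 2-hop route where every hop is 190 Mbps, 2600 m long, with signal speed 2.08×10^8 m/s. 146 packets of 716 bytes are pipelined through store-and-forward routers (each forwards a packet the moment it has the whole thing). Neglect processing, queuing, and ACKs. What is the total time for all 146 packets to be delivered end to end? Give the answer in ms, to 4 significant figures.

4.457 ms

Per-hop transmission t_tx = L/R = 5728/190000000 = 0.0301474 ms.
Per-hop propagation t_prop = 2600/208000000 = 0.0125 ms.
Pipeline fill: first packet needs 2·t_tx to clear all hops; remaining 145 packets each add one t_tx.
Total = (2+146-1)·t_tx + 2·t_prop = 147·0.0301474 + 2·0.0125 = 4.457 ms.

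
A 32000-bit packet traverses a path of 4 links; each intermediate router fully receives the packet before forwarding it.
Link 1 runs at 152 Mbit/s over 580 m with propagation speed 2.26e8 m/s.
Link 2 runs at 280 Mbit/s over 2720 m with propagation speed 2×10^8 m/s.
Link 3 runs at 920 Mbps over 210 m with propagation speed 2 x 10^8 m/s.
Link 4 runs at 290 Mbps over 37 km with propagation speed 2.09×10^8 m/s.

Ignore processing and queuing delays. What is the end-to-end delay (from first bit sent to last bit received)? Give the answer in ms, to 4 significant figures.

Transmission delays (L/R per hop): 0.210526, 0.114286, 0.0347826, 0.110345 ms; sum = 0.469939 ms.
Propagation delays (d/s per hop): 0.00256637, 0.0136, 0.00105, 0.177033 ms; sum = 0.19425 ms.
End-to-end = 0.6642 ms.

0.6642 ms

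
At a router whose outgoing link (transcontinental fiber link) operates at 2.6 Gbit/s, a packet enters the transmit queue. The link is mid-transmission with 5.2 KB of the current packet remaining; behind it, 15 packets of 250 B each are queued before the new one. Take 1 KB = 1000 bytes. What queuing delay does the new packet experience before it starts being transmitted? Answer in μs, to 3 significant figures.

Each queued packet: L/R = 2000/2600000000 = 0.769231 μs.
15 queued → 11.5385 μs.
Plus remaining 41600 bits of current packet: 16 μs.
Queuing delay = 27.5 μs.

27.5 μs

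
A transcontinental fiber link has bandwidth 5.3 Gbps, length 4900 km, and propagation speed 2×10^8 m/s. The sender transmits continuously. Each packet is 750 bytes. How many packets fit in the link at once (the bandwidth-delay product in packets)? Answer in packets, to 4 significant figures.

Propagation delay = 4900000 / 200000000 = 0.0245 s.
BDP = R × t_prop = 5300000000 × 0.0245 = 129850000 bits.
In packets of 6000 bits: 21640 packets.

21640 packets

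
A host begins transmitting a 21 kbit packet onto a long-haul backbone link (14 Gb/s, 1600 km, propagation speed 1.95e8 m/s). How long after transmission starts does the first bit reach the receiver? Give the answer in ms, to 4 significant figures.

8.205 ms

First bit experiences only propagation delay: d/s = 1600000/195000000 = 8.205 ms.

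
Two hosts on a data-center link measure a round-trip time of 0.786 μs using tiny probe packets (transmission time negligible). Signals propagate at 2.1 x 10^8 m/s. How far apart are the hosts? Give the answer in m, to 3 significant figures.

One-way propagation = RTT/2 = 0.393 μs.
d = s × t = 210000000 × 3.93e-07 = 82.5 m.

82.5 m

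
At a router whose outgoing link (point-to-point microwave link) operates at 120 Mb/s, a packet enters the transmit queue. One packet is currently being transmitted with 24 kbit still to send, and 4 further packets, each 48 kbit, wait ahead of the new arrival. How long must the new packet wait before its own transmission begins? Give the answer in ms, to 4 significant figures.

1.800 ms

Each queued packet: L/R = 48000/120000000 = 0.4 ms.
4 queued → 1.6 ms.
Plus remaining 24000 bits of current packet: 0.2 ms.
Queuing delay = 1.800 ms.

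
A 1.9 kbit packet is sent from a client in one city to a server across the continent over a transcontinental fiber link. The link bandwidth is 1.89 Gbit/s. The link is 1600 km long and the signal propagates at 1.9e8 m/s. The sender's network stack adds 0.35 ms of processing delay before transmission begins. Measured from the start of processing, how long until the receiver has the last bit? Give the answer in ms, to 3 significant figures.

8.77 ms

L = 1900 bits.
Transmission delay = L/R = 1900 / 1890000000 = 0.00100529 ms.
Propagation delay = d/s = 1600000 m / 190000000 m/s = 8.42105 ms.
Plus processing delay 0.35 ms = 0.35 ms.
Total = 8.77 ms.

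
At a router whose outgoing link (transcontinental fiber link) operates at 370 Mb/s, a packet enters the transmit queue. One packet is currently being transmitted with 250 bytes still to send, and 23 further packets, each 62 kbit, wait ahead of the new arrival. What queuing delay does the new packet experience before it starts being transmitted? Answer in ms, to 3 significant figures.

3.86 ms

Each queued packet: L/R = 62000/370000000 = 0.167568 ms.
23 queued → 3.85405 ms.
Plus remaining 2000 bits of current packet: 0.00540541 ms.
Queuing delay = 3.86 ms.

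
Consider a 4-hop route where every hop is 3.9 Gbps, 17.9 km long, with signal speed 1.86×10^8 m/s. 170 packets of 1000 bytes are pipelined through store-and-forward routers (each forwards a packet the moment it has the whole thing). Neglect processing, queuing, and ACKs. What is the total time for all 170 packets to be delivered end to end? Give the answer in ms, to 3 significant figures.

Per-hop transmission t_tx = L/R = 8000/3900000000 = 0.00205128 ms.
Per-hop propagation t_prop = 17900/186000000 = 0.0962366 ms.
Pipeline fill: first packet needs 4·t_tx to clear all hops; remaining 169 packets each add one t_tx.
Total = (4+170-1)·t_tx + 4·t_prop = 173·0.00205128 + 4·0.0962366 = 0.740 ms.

0.740 ms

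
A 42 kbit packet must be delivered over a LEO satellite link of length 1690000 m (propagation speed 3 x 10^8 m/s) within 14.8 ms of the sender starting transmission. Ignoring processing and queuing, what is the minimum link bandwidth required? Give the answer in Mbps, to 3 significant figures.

Propagation delay = 1690000 / 300000000 = 5.63333 ms.
Transmission budget = 14.8 − 5.63333 = 9.16667 ms.
R ≥ L / t_tx = 42000 bits / 0.00916667 s = 4.58 Mbps.

4.58 Mbps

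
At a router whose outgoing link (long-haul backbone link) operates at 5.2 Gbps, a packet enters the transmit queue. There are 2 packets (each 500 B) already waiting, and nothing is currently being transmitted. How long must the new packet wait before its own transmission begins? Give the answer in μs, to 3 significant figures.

1.54 μs

Each queued packet: L/R = 4000/5200000000 = 0.769231 μs.
2 queued → 1.53846 μs.
Queuing delay = 1.54 μs.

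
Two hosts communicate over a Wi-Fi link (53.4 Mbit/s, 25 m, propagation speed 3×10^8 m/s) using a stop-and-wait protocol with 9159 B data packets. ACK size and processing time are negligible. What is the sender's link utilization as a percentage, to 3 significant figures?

t_tx = L/R = 73272/53400000 = 0.00137213 s.
t_prop = 25/300000000 = 8.33333e-08 s; RTT = 1.66667e-07 s.
Cycle = t_tx + RTT = 0.0013723 s.
Utilization = t_tx / cycle = 0.00137213/0.0013723 = 100 %.

100 %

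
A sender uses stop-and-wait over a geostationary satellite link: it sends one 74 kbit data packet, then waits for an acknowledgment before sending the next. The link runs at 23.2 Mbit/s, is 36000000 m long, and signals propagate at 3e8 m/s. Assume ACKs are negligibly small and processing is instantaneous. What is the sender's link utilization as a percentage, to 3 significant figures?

t_tx = L/R = 74000/23200000 = 0.00318966 s.
t_prop = 36000000/300000000 = 0.12 s; RTT = 0.24 s.
Cycle = t_tx + RTT = 0.24319 s.
Utilization = t_tx / cycle = 0.00318966/0.24319 = 1.31 %.

1.31 %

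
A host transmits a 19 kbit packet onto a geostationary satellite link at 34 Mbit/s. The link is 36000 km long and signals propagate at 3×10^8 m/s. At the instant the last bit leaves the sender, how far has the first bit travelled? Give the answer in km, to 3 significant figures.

168 km

t_tx = L/R = 19000/34000000 = 0.000558824 s.
Distance = s × t_tx = 300000000 × 0.000558824 = 168 km.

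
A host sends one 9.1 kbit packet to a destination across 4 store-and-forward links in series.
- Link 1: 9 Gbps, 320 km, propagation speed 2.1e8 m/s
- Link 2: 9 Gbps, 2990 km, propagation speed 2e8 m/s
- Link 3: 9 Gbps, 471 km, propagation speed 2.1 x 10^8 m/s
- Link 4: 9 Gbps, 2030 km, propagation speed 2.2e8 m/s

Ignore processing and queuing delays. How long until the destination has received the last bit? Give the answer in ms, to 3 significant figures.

L = 9100 bits.
Transmission delay per hop = L/R = 9100/9000000000 = 0.00101111 ms; 4 hops → 0.00404444 ms.
Propagation delays (d/s per hop): 1.52381, 14.95, 2.24286, 9.22727 ms; sum = 27.9439 ms.
End-to-end = 27.9 ms.

27.9 ms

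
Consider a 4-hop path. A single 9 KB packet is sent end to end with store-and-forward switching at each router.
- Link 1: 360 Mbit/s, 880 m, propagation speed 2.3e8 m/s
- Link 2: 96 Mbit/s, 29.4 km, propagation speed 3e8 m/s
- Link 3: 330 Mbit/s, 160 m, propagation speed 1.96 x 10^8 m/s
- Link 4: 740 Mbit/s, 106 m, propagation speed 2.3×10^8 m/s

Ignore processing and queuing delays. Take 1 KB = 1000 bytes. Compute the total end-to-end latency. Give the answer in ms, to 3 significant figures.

L = 72000 bits.
Transmission delays (L/R per hop): 0.2, 0.75, 0.218182, 0.0972973 ms; sum = 1.26548 ms.
Propagation delays (d/s per hop): 0.00382609, 0.098, 0.000816327, 0.00046087 ms; sum = 0.103103 ms.
End-to-end = 1.37 ms.

1.37 ms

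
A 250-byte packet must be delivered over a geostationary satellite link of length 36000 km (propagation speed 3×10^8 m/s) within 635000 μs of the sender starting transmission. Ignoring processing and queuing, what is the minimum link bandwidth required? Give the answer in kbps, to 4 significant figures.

3.883 kbps

L = 2000 bits.
Propagation delay = 36000000 / 300000000 = 120000 μs.
Transmission budget = 635000 − 120000 = 515000 μs.
R ≥ L / t_tx = 2000 bits / 0.515 s = 3.883 kbps.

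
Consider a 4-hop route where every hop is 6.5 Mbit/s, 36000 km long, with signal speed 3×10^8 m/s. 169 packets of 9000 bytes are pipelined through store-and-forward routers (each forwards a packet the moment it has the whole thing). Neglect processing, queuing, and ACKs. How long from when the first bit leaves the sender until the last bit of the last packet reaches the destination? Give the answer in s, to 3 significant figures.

Per-hop transmission t_tx = L/R = 72000/6500000 = 0.0110769 s.
Per-hop propagation t_prop = 36000000/300000000 = 0.12 s.
Pipeline fill: first packet needs 4·t_tx to clear all hops; remaining 168 packets each add one t_tx.
Total = (4+169-1)·t_tx + 4·t_prop = 172·0.0110769 + 4·0.12 = 2.39 s.

2.39 s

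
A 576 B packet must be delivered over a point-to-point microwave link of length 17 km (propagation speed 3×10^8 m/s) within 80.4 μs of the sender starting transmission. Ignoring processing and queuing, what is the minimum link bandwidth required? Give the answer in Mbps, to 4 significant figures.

L = 4608 bits.
Propagation delay = 17000 / 300000000 = 56.6667 μs.
Transmission budget = 80.4 − 56.6667 = 23.7333 μs.
R ≥ L / t_tx = 4608 bits / 2.37333e-05 s = 194.2 Mbps.

194.2 Mbps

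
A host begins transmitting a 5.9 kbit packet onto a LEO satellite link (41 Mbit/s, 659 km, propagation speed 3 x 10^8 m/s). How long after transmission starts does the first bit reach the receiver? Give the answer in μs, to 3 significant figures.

First bit experiences only propagation delay: d/s = 659000/300000000 = 2200 μs.

2200 μs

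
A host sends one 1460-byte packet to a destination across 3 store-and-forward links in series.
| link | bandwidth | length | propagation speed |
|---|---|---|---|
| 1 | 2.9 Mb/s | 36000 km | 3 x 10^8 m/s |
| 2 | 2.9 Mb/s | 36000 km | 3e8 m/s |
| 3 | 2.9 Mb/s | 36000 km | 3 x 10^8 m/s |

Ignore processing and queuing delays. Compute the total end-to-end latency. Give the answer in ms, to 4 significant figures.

L = 1460 × 8 = 11680 bits.
Transmission delay per hop = L/R = 11680/2900000 = 4.02759 ms; 3 hops → 12.0828 ms.
Propagation delays (d/s per hop): 120, 120, 120 ms; sum = 360 ms.
End-to-end = 372.1 ms.

372.1 ms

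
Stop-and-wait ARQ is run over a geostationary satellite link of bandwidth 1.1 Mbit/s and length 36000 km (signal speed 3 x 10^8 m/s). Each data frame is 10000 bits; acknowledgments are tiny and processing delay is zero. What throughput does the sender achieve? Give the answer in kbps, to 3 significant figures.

t_tx = L/R = 10000/1100000 = 0.00909091 s.
t_prop = 36000000/300000000 = 0.12 s; RTT = 0.24 s.
Cycle = t_tx + RTT = 0.249091 s.
Throughput = L / cycle = 10000 / 0.249091 = 40.1 kbps.

40.1 kbps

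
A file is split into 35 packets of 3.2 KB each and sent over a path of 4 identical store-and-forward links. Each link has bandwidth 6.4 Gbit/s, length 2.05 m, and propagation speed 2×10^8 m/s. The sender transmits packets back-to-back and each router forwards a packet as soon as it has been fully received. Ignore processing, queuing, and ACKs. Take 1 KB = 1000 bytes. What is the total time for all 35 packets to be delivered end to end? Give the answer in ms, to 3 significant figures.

Per-hop transmission t_tx = L/R = 25600/6400000000 = 0.004 ms.
Per-hop propagation t_prop = 2.05/200000000 = 1.025e-05 ms.
Pipeline fill: first packet needs 4·t_tx to clear all hops; remaining 34 packets each add one t_tx.
Total = (4+35-1)·t_tx + 4·t_prop = 38·0.004 + 4·1.025e-05 = 0.152 ms.

0.152 ms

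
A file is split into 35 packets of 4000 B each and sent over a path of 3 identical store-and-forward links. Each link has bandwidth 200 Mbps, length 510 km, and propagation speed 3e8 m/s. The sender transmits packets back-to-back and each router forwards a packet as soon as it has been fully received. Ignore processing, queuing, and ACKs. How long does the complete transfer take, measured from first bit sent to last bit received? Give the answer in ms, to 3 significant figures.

11.0 ms

Per-hop transmission t_tx = L/R = 32000/200000000 = 0.16 ms.
Per-hop propagation t_prop = 510000/300000000 = 1.7 ms.
Pipeline fill: first packet needs 3·t_tx to clear all hops; remaining 34 packets each add one t_tx.
Total = (3+35-1)·t_tx + 3·t_prop = 37·0.16 + 3·1.7 = 11.0 ms.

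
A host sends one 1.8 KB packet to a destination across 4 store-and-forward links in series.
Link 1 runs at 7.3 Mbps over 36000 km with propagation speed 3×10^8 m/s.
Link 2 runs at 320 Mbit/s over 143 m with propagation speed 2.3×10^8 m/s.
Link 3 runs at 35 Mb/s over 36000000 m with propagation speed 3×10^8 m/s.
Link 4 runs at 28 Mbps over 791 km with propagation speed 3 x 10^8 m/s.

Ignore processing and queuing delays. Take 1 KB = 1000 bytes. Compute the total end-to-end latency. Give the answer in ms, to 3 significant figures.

L = 14400 bits.
Transmission delays (L/R per hop): 1.9726, 0.045, 0.411429, 0.514286 ms; sum = 2.94332 ms.
Propagation delays (d/s per hop): 120, 0.000621739, 120, 2.63667 ms; sum = 242.637 ms.
End-to-end = 246 ms.

246 ms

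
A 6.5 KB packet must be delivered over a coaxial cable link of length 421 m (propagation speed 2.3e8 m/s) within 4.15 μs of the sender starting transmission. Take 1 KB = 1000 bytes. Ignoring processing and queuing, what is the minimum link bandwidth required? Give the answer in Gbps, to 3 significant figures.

L = 52000 bits.
Propagation delay = 421 / 2.3e+08 = 1.83043 μs.
Transmission budget = 4.15 − 1.83043 = 2.31957 μs.
R ≥ L / t_tx = 52000 bits / 2.31957e-06 s = 22.4 Gbps.

22.4 Gbps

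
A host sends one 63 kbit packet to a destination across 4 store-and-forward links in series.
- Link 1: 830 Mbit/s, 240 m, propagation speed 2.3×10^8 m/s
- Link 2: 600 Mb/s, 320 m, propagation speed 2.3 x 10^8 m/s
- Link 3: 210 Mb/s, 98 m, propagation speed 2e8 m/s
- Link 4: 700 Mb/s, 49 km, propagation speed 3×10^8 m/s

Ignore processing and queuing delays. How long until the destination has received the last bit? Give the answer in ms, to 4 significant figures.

0.7372 ms

L = 63000 bits.
Transmission delays (L/R per hop): 0.0759036, 0.105, 0.3, 0.09 ms; sum = 0.570904 ms.
Propagation delays (d/s per hop): 0.00104348, 0.0013913, 0.00049, 0.163333 ms; sum = 0.166258 ms.
End-to-end = 0.7372 ms.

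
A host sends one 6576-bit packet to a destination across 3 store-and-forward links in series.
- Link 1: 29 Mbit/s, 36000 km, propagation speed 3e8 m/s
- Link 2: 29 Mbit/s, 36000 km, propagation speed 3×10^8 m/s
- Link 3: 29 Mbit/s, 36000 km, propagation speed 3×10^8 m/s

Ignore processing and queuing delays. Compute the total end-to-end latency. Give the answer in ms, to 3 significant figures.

Transmission delay per hop = L/R = 6576/29000000 = 0.226759 ms; 3 hops → 0.680276 ms.
Propagation delays (d/s per hop): 120, 120, 120 ms; sum = 360 ms.
End-to-end = 361 ms.

361 ms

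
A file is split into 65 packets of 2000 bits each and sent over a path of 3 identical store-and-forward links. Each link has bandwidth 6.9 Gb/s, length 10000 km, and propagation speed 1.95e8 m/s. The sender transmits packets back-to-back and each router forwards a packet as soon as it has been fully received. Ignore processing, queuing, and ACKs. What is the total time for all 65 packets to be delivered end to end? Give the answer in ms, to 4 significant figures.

153.9 ms

Per-hop transmission t_tx = L/R = 2000/6900000000 = 0.000289855 ms.
Per-hop propagation t_prop = 10000000/195000000 = 51.2821 ms.
Pipeline fill: first packet needs 3·t_tx to clear all hops; remaining 64 packets each add one t_tx.
Total = (3+65-1)·t_tx + 3·t_prop = 67·0.000289855 + 3·51.2821 = 153.9 ms.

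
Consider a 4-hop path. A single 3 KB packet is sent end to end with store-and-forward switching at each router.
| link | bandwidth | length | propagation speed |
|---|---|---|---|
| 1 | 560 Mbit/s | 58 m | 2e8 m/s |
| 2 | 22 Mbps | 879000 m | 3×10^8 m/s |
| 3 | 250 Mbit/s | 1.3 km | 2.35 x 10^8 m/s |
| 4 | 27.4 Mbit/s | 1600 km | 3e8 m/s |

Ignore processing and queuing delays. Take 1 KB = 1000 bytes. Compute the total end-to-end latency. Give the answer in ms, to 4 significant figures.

10.37 ms

L = 24000 bits.
Transmission delays (L/R per hop): 0.0428571, 1.09091, 0.096, 0.875912 ms; sum = 2.10568 ms.
Propagation delays (d/s per hop): 0.00029, 2.93, 0.00553191, 5.33333 ms; sum = 8.26916 ms.
End-to-end = 10.37 ms.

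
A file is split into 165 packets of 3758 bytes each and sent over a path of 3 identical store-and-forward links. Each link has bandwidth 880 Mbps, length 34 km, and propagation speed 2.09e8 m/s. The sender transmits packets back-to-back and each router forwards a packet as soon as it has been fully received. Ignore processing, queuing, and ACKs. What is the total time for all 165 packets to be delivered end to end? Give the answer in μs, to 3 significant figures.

6190 μs

Per-hop transmission t_tx = L/R = 30064/880000000 = 34.1636 μs.
Per-hop propagation t_prop = 34000/209000000 = 162.679 μs.
Pipeline fill: first packet needs 3·t_tx to clear all hops; remaining 164 packets each add one t_tx.
Total = (3+165-1)·t_tx + 3·t_prop = 167·34.1636 + 3·162.679 = 6190 μs.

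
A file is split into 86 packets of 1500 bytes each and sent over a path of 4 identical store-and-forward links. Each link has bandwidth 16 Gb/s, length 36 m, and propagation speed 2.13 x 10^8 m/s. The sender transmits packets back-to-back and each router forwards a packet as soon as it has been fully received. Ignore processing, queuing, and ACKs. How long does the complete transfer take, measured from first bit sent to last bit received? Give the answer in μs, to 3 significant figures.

Per-hop transmission t_tx = L/R = 12000/16000000000 = 0.75 μs.
Per-hop propagation t_prop = 36/213000000 = 0.169014 μs.
Pipeline fill: first packet needs 4·t_tx to clear all hops; remaining 85 packets each add one t_tx.
Total = (4+86-1)·t_tx + 4·t_prop = 89·0.75 + 4·0.169014 = 67.4 μs.

67.4 μs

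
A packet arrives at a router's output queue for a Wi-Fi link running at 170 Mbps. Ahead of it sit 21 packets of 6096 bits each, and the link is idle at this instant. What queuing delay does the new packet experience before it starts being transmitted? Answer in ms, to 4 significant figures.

0.7530 ms

Each queued packet: L/R = 6096/170000000 = 0.0358588 ms.
21 queued → 0.753035 ms.
Queuing delay = 0.7530 ms.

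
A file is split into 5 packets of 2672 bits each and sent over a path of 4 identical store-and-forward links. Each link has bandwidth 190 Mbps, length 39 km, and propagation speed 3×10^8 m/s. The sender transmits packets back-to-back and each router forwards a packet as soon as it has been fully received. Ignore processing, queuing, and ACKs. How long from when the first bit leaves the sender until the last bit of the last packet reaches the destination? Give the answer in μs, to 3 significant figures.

633 μs

Per-hop transmission t_tx = L/R = 2672/190000000 = 14.0632 μs.
Per-hop propagation t_prop = 39000/300000000 = 130 μs.
Pipeline fill: first packet needs 4·t_tx to clear all hops; remaining 4 packets each add one t_tx.
Total = (4+5-1)·t_tx + 4·t_prop = 8·14.0632 + 4·130 = 633 μs.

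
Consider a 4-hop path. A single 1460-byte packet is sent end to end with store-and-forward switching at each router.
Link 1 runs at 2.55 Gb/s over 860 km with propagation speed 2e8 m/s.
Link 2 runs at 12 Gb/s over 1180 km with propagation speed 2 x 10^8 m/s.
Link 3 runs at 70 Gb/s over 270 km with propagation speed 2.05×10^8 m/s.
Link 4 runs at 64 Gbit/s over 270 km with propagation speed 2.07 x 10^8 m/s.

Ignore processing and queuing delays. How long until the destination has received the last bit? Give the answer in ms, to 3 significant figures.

12.8 ms

L = 1460 × 8 = 11680 bits.
Transmission delays (L/R per hop): 0.00458039, 0.000973333, 0.000166857, 0.0001825 ms; sum = 0.00590308 ms.
Propagation delays (d/s per hop): 4.3, 5.9, 1.31707, 1.30435 ms; sum = 12.8214 ms.
End-to-end = 12.8 ms.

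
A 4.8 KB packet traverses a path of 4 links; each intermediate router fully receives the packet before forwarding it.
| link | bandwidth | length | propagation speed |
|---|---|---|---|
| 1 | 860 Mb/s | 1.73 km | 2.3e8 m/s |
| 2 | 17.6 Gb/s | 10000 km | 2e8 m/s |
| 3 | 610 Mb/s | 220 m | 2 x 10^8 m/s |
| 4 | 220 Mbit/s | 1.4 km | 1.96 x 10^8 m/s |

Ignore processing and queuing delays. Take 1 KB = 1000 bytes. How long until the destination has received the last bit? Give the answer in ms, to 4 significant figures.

L = 38400 bits.
Transmission delays (L/R per hop): 0.0446512, 0.00218182, 0.0629508, 0.174545 ms; sum = 0.284329 ms.
Propagation delays (d/s per hop): 0.00752174, 50, 0.0011, 0.00714286 ms; sum = 50.0158 ms.
End-to-end = 50.30 ms.

50.30 ms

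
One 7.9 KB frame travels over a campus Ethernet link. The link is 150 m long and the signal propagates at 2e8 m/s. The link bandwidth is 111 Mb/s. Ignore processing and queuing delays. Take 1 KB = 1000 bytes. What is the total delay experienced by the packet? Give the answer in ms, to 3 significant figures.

L = 63200 bits.
Transmission delay = L/R = 63200 / 111000000 = 0.569369 ms.
Propagation delay = d/s = 150 m / 200000000 m/s = 0.00075 ms.
Total = 0.570 ms.

0.570 ms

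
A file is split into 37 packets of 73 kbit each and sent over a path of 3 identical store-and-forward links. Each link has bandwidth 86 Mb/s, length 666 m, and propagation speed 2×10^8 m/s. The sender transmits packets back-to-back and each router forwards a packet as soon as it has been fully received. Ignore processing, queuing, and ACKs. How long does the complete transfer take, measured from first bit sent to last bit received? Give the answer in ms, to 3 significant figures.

Per-hop transmission t_tx = L/R = 73000/86000000 = 0.848837 ms.
Per-hop propagation t_prop = 666/200000000 = 0.00333 ms.
Pipeline fill: first packet needs 3·t_tx to clear all hops; remaining 36 packets each add one t_tx.
Total = (3+37-1)·t_tx + 3·t_prop = 39·0.848837 + 3·0.00333 = 33.1 ms.

33.1 ms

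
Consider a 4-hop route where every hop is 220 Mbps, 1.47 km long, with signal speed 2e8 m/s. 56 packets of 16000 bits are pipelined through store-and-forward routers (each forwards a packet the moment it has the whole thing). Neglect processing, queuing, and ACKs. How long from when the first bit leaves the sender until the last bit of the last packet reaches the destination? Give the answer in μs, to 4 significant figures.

Per-hop transmission t_tx = L/R = 16000/220000000 = 72.7273 μs.
Per-hop propagation t_prop = 1470/200000000 = 7.35 μs.
Pipeline fill: first packet needs 4·t_tx to clear all hops; remaining 55 packets each add one t_tx.
Total = (4+56-1)·t_tx + 4·t_prop = 59·72.7273 + 4·7.35 = 4320 μs.

4320 μs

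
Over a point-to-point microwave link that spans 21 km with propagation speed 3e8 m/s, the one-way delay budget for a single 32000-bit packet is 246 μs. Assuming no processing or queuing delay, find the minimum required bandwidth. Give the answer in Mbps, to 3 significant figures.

182 Mbps

Propagation delay = 21000 / 300000000 = 70 μs.
Transmission budget = 246 − 70 = 176 μs.
R ≥ L / t_tx = 32000 bits / 0.000176 s = 182 Mbps.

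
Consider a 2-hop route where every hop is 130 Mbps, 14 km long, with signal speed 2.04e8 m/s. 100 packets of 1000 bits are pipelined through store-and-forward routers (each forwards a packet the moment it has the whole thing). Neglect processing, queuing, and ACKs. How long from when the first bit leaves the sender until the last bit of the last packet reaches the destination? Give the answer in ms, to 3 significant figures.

Per-hop transmission t_tx = L/R = 1000/130000000 = 0.00769231 ms.
Per-hop propagation t_prop = 14000/204000000 = 0.0686275 ms.
Pipeline fill: first packet needs 2·t_tx to clear all hops; remaining 99 packets each add one t_tx.
Total = (2+100-1)·t_tx + 2·t_prop = 101·0.00769231 + 2·0.0686275 = 0.914 ms.

0.914 ms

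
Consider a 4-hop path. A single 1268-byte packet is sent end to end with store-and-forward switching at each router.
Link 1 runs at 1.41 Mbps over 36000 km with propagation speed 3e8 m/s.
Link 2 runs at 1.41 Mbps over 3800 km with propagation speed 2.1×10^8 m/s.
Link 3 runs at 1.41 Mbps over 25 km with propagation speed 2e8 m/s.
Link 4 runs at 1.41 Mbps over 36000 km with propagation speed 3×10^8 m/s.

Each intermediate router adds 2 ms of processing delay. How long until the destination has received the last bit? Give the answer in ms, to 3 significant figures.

293 ms

L = 1268 × 8 = 10144 bits.
Transmission delay per hop = L/R = 10144/1410000 = 7.19433 ms; 4 hops → 28.7773 ms.
Propagation delays (d/s per hop): 120, 18.0952, 0.125, 120 ms; sum = 258.22 ms.
Processing at 3 router(s): 3 × 2 ms = 6 ms.
End-to-end = 293 ms.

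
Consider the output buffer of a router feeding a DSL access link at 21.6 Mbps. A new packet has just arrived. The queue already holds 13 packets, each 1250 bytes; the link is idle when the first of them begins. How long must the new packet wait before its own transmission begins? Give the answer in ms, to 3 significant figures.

6.02 ms

Each queued packet: L/R = 10000/21600000 = 0.462963 ms.
13 queued → 6.01852 ms.
Queuing delay = 6.02 ms.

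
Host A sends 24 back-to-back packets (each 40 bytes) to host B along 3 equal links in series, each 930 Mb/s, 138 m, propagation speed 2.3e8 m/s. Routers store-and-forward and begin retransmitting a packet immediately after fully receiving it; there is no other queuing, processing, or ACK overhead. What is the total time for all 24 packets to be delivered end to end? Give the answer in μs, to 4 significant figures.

Per-hop transmission t_tx = L/R = 320/930000000 = 0.344086 μs.
Per-hop propagation t_prop = 138/2.3e+08 = 0.6 μs.
Pipeline fill: first packet needs 3·t_tx to clear all hops; remaining 23 packets each add one t_tx.
Total = (3+24-1)·t_tx + 3·t_prop = 26·0.344086 + 3·0.6 = 10.75 μs.

10.75 μs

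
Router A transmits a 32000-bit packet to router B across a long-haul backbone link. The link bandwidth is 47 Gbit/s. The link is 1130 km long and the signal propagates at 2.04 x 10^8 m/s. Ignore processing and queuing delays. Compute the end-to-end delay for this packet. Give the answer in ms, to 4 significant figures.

Transmission delay = L/R = 32000 / 47000000000 = 0.000680851 ms.
Propagation delay = d/s = 1130000 m / 204000000 m/s = 5.53922 ms.
Total = 5.540 ms.

5.540 ms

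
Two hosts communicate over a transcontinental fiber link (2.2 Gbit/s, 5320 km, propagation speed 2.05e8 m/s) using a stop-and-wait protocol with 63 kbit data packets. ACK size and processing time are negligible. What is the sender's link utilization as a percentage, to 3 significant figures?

t_tx = L/R = 63000/2200000000 = 2.86364e-05 s.
t_prop = 5320000/2.05e+08 = 0.0259512 s; RTT = 0.0519024 s.
Cycle = t_tx + RTT = 0.0519311 s.
Utilization = t_tx / cycle = 2.86364e-05/0.0519311 = 0.0551 %.

0.0551 %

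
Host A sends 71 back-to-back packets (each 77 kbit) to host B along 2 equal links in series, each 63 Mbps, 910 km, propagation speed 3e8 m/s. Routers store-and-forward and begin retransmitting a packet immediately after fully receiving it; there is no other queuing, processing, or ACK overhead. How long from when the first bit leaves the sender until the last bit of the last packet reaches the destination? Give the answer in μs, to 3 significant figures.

Per-hop transmission t_tx = L/R = 77000/63000000 = 1222.22 μs.
Per-hop propagation t_prop = 910000/300000000 = 3033.33 μs.
Pipeline fill: first packet needs 2·t_tx to clear all hops; remaining 70 packets each add one t_tx.
Total = (2+71-1)·t_tx + 2·t_prop = 72·1222.22 + 2·3033.33 = 94100 μs.

94100 μs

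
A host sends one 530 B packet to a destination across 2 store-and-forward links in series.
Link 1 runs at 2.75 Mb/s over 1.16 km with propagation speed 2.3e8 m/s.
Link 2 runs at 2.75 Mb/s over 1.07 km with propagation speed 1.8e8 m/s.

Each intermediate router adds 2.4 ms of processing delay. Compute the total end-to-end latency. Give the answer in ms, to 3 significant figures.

L = 530 × 8 = 4240 bits.
Transmission delay per hop = L/R = 4240/2750000 = 1.54182 ms; 2 hops → 3.08364 ms.
Propagation delays (d/s per hop): 0.00504348, 0.00594444 ms; sum = 0.0109879 ms.
Processing at 1 router(s): 1 × 2.4 ms = 2.4 ms.
End-to-end = 5.49 ms.

5.49 ms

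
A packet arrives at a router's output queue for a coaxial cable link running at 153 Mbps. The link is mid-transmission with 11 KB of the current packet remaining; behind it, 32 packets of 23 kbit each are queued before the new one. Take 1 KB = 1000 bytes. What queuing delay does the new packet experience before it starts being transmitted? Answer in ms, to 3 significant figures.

Each queued packet: L/R = 23000/153000000 = 0.150327 ms.
32 queued → 4.81046 ms.
Plus remaining 88000 bits of current packet: 0.575163 ms.
Queuing delay = 5.39 ms.

5.39 ms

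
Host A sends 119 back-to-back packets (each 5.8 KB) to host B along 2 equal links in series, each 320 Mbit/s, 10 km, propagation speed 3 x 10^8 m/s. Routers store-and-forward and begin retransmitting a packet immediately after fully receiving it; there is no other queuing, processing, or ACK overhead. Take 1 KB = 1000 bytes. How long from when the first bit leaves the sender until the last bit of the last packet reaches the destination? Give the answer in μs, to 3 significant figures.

17500 μs

Per-hop transmission t_tx = L/R = 46400/320000000 = 145 μs.
Per-hop propagation t_prop = 10000/300000000 = 33.3333 μs.
Pipeline fill: first packet needs 2·t_tx to clear all hops; remaining 118 packets each add one t_tx.
Total = (2+119-1)·t_tx + 2·t_prop = 120·145 + 2·33.3333 = 17500 μs.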